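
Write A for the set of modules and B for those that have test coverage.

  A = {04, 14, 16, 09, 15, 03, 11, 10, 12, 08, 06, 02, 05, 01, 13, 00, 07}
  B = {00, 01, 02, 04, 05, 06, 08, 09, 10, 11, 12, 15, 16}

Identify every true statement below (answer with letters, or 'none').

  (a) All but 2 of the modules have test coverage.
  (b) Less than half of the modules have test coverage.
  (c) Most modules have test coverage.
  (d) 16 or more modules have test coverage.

|A| = 17, |A ∩ B| = 13, |A ∖ B| = 4.
(a) |A ∖ B| = 2: fails.
(b) |A ∩ B| < |A ∖ B|: fails.
(c) |A ∩ B| > |A ∖ B|: holds.
(d) |A ∩ B| ≥ 16: fails.

(c)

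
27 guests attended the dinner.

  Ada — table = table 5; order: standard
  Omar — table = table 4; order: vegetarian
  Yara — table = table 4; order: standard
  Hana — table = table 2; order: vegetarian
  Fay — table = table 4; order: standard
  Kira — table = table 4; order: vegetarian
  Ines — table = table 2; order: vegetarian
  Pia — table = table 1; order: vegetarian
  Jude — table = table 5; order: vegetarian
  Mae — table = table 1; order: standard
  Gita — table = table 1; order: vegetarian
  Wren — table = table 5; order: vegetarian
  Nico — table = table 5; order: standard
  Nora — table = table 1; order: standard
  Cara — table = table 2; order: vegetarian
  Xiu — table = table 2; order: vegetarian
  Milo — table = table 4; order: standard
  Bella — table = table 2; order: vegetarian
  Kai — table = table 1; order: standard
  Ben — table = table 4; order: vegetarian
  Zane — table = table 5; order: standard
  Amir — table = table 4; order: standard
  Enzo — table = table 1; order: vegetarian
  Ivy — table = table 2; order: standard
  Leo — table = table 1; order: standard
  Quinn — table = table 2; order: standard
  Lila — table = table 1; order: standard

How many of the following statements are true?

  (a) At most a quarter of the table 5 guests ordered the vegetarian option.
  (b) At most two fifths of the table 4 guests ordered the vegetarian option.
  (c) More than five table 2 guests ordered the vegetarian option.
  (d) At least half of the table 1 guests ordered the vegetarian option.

(a) table 5: |A| = 5, |A ∩ B| = 2; needs |A ∩ B| / |A| ≤ 1/4 — false.
(b) table 4: |A| = 7, |A ∩ B| = 3; needs |A ∩ B| / |A| ≤ 2/5 — false.
(c) table 2: |A| = 7, |A ∩ B| = 5; needs |A ∩ B| > 5 — false.
(d) table 1: |A| = 8, |A ∩ B| = 3; needs |A ∩ B| ≥ |A ∖ B| — false.

0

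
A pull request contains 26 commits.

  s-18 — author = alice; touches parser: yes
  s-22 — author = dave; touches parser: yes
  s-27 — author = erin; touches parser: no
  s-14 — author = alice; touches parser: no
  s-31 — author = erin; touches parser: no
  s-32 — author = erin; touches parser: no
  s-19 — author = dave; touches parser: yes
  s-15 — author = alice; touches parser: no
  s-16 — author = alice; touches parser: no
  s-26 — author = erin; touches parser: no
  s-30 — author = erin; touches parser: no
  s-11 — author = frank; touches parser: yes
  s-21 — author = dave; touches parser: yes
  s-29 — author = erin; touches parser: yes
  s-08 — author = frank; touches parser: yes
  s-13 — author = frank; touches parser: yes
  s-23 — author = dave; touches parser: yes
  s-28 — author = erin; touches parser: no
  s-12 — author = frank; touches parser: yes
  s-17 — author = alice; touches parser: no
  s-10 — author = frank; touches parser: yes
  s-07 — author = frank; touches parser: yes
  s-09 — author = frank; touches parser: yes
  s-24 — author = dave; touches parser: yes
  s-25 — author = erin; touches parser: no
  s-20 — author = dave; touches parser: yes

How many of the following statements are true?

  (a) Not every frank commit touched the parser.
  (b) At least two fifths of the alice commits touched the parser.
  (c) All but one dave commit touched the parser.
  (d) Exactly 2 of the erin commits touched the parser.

0

(a) frank: |A| = 7, |A ∩ B| = 7; needs A ⊄ B (|A ∖ B| ≥ 1) — false.
(b) alice: |A| = 5, |A ∩ B| = 1; needs |A ∩ B| / |A| ≥ 2/5 — false.
(c) dave: |A| = 6, |A ∩ B| = 6; needs |A ∖ B| = 1 — false.
(d) erin: |A| = 8, |A ∩ B| = 1; needs |A ∩ B| = 2 — false.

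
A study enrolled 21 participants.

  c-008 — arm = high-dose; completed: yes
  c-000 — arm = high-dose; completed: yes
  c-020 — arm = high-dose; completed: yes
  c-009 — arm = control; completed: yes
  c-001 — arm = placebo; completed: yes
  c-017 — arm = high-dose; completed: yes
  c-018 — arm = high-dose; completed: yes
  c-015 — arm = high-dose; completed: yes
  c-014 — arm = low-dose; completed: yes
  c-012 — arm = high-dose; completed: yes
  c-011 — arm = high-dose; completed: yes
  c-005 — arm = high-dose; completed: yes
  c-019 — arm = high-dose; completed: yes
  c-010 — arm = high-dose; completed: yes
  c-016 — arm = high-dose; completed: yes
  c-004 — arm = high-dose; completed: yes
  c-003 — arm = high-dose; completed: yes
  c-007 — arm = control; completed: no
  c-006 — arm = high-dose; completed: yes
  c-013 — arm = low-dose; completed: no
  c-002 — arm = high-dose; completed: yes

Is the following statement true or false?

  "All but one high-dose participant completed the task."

False

Truth condition: |A ∖ B| = 1.
|A| = 16, |A ∩ B| = 16, |A ∖ B| = 0.
|A ∖ B| = 0, so the statement is false.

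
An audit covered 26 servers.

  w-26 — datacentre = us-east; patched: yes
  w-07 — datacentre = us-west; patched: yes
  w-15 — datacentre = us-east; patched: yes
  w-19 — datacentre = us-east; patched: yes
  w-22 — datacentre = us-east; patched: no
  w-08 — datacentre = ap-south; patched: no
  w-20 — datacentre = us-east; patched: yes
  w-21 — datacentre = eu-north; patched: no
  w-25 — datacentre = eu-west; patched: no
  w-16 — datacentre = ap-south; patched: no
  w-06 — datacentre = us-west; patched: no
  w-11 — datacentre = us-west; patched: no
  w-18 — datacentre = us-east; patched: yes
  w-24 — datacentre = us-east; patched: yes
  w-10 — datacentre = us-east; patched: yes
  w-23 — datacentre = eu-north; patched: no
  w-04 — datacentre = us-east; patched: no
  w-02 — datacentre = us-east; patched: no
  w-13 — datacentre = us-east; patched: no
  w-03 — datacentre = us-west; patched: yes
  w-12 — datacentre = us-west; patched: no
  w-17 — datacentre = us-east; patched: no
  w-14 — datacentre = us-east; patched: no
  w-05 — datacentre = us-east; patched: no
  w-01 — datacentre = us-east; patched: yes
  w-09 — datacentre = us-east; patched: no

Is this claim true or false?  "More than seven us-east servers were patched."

True

Truth condition: |A ∩ B| > 7.
|A| = 16, |A ∩ B| = 8, |A ∖ B| = 8.
|A ∩ B| = 8, so the statement is true.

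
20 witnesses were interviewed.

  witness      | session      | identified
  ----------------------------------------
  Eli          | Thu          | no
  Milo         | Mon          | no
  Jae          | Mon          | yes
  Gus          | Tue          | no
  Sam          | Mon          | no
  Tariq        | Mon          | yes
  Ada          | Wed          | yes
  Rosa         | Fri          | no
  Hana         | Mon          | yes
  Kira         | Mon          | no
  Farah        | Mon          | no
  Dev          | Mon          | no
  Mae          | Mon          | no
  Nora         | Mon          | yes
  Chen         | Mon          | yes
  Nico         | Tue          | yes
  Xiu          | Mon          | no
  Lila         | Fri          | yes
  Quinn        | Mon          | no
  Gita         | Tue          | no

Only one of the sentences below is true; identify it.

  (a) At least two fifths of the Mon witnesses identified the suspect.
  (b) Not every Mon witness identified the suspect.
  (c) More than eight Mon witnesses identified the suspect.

|A| = 13, |A ∩ B| = 5, |A ∖ B| = 8.
(a) requires |A ∩ B| / |A| ≥ 2/5: false.
(b) requires A ⊄ B (|A ∖ B| ≥ 1): true.
(c) requires |A ∩ B| > 8: false.

(b)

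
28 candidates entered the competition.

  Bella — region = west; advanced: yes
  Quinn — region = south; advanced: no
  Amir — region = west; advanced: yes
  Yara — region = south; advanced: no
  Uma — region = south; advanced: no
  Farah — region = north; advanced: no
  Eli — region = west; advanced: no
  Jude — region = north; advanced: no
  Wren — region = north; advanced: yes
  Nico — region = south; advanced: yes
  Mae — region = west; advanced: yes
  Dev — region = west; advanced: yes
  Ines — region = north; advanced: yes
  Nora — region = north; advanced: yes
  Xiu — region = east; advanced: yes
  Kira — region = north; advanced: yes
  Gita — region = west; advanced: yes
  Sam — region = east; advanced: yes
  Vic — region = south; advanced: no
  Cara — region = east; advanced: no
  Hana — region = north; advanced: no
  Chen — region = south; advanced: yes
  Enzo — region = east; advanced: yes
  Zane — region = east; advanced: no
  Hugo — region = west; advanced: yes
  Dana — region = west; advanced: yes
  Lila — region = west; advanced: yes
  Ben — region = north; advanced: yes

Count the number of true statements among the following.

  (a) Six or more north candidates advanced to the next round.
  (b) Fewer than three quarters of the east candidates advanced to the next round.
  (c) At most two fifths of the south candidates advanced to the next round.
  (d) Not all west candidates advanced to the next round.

(a) north: |A| = 8, |A ∩ B| = 5; needs |A ∩ B| ≥ 6 — false.
(b) east: |A| = 5, |A ∩ B| = 3; needs |A ∩ B| / |A| < 3/4 — true.
(c) south: |A| = 6, |A ∩ B| = 2; needs |A ∩ B| / |A| ≤ 2/5 — true.
(d) west: |A| = 9, |A ∩ B| = 8; needs A ⊄ B (|A ∖ B| ≥ 1) — true.

3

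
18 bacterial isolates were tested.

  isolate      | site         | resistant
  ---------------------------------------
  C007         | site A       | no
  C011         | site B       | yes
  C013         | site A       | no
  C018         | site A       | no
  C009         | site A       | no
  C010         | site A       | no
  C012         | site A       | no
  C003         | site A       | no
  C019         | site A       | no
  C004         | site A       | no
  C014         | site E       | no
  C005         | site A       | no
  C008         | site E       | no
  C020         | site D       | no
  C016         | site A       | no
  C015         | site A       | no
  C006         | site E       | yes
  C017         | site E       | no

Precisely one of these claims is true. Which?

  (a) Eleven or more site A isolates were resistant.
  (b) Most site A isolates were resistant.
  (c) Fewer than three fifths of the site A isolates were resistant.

(c)

|A| = 12, |A ∩ B| = 0, |A ∖ B| = 12.
(a) requires |A ∩ B| ≥ 11: false.
(b) requires |A ∩ B| > |A ∖ B|: false.
(c) requires |A ∩ B| / |A| < 3/5: true.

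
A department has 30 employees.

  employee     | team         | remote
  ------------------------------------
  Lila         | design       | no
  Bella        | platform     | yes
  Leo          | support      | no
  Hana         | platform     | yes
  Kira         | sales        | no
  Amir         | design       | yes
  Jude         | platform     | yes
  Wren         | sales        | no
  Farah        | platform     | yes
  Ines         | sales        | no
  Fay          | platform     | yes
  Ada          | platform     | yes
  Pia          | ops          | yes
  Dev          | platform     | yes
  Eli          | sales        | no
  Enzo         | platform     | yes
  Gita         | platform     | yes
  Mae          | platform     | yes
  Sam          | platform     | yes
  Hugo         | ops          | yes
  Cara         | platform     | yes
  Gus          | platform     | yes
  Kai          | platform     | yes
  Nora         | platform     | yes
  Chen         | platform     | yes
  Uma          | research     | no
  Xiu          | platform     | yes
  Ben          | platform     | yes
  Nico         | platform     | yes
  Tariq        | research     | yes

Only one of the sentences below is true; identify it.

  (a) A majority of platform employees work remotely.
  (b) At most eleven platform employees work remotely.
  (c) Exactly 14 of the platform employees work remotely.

|A| = 19, |A ∩ B| = 19, |A ∖ B| = 0.
(a) requires |A ∩ B| > |A ∖ B|: true.
(b) requires |A ∩ B| ≤ 11: false.
(c) requires |A ∩ B| = 14: false.

(a)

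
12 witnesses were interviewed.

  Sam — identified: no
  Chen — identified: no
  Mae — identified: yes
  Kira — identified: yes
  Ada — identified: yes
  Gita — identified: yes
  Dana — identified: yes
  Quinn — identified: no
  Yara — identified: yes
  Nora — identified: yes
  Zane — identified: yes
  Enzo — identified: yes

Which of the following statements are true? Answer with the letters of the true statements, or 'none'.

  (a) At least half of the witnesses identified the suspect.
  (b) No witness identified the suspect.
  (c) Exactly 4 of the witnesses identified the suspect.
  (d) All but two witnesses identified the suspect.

(a)

|A| = 12, |A ∩ B| = 9, |A ∖ B| = 3.
(a) |A ∩ B| ≥ |A ∖ B|: holds.
(b) A ∩ B = ∅ (|A ∩ B| = 0): fails.
(c) |A ∩ B| = 4: fails.
(d) |A ∖ B| = 2: fails.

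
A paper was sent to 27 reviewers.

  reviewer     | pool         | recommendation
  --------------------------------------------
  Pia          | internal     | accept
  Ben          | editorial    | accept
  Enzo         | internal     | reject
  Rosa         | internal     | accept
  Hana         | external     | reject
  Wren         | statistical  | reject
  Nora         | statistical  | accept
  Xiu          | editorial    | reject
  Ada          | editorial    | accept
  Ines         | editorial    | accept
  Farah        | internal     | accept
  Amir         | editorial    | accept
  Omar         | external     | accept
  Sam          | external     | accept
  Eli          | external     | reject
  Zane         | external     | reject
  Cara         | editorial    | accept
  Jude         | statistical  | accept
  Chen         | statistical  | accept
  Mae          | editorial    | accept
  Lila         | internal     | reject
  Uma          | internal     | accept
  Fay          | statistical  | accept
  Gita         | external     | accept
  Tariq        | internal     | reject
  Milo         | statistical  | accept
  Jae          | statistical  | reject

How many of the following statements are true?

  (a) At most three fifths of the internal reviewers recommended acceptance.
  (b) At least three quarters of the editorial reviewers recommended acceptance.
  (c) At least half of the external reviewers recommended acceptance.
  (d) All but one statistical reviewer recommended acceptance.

3

(a) internal: |A| = 7, |A ∩ B| = 4; needs |A ∩ B| / |A| ≤ 3/5 — true.
(b) editorial: |A| = 7, |A ∩ B| = 6; needs |A ∩ B| / |A| ≥ 3/4 — true.
(c) external: |A| = 6, |A ∩ B| = 3; needs |A ∩ B| ≥ |A ∖ B| — true.
(d) statistical: |A| = 7, |A ∩ B| = 5; needs |A ∖ B| = 1 — false.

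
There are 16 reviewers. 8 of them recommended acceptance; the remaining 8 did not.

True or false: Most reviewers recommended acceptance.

False

'Most reviewers recommended acceptance' holds iff |A ∩ B| > |A ∖ B|.
|A| = 16, |A ∩ B| = 8, |A ∖ B| = 8.
8 = 8, so the statement is false.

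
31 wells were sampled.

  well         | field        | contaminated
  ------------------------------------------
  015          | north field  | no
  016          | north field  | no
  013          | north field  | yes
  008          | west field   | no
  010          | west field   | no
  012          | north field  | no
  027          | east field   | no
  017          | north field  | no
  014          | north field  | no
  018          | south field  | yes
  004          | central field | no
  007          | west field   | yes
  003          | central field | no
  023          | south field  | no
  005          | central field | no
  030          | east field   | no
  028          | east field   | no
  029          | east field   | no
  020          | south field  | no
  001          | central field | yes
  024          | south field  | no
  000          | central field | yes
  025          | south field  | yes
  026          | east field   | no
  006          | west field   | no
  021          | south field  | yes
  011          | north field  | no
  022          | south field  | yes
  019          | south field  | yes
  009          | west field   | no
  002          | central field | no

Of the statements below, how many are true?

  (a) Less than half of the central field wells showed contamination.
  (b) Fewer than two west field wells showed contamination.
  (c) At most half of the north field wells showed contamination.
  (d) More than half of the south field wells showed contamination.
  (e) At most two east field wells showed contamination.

(a) central field: |A| = 6, |A ∩ B| = 2; needs |A ∩ B| < |A ∖ B| — true.
(b) west field: |A| = 5, |A ∩ B| = 1; needs |A ∩ B| < 2 — true.
(c) north field: |A| = 7, |A ∩ B| = 1; needs |A ∩ B| ≤ |A ∖ B| — true.
(d) south field: |A| = 8, |A ∩ B| = 5; needs |A ∩ B| > |A ∖ B| — true.
(e) east field: |A| = 5, |A ∩ B| = 0; needs |A ∩ B| ≤ 2 — true.

5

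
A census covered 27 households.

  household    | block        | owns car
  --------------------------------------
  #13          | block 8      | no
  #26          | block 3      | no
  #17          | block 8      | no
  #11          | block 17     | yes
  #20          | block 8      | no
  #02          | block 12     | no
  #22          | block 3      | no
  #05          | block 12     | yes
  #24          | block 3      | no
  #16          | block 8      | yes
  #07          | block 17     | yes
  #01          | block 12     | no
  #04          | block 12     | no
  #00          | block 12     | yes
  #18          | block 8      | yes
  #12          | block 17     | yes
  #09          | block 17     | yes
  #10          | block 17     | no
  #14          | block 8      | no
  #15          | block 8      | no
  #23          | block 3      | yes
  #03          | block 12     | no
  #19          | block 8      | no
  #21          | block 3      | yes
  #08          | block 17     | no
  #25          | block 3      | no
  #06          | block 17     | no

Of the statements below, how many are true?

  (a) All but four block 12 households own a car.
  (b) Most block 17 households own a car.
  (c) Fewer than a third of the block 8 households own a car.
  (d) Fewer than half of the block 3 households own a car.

(a) block 12: |A| = 6, |A ∩ B| = 2; needs |A ∖ B| = 4 — true.
(b) block 17: |A| = 7, |A ∩ B| = 4; needs |A ∩ B| > |A ∖ B| — true.
(c) block 8: |A| = 8, |A ∩ B| = 2; needs |A ∩ B| / |A| < 1/3 — true.
(d) block 3: |A| = 6, |A ∩ B| = 2; needs |A ∩ B| < |A ∖ B| — true.

4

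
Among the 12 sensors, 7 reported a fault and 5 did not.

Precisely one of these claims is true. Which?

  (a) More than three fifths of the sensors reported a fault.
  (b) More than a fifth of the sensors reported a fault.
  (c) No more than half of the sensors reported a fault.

(b)

|A| = 12, |A ∩ B| = 7, |A ∖ B| = 5.
(a) requires |A ∩ B| / |A| > 3/5: false.
(b) requires |A ∩ B| / |A| > 1/5: true.
(c) requires |A ∩ B| ≤ |A ∖ B|: false.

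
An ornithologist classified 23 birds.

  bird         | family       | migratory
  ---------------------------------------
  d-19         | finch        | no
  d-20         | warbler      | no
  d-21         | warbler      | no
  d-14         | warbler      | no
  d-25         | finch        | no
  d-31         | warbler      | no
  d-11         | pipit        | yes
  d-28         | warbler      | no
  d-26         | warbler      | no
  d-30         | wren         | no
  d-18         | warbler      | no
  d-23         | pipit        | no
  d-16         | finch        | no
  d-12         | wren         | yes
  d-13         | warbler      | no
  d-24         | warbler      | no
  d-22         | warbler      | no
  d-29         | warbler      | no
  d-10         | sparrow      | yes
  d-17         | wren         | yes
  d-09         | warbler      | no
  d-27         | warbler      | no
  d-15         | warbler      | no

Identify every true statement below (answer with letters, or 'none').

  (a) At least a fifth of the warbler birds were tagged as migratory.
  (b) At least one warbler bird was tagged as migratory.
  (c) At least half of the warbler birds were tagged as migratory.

|A| = 14, |A ∩ B| = 0, |A ∖ B| = 14.
(a) |A ∩ B| / |A| ≥ 1/5: fails.
(b) A ∩ B ≠ ∅ (|A ∩ B| ≥ 1): fails.
(c) |A ∩ B| ≥ |A ∖ B|: fails.

none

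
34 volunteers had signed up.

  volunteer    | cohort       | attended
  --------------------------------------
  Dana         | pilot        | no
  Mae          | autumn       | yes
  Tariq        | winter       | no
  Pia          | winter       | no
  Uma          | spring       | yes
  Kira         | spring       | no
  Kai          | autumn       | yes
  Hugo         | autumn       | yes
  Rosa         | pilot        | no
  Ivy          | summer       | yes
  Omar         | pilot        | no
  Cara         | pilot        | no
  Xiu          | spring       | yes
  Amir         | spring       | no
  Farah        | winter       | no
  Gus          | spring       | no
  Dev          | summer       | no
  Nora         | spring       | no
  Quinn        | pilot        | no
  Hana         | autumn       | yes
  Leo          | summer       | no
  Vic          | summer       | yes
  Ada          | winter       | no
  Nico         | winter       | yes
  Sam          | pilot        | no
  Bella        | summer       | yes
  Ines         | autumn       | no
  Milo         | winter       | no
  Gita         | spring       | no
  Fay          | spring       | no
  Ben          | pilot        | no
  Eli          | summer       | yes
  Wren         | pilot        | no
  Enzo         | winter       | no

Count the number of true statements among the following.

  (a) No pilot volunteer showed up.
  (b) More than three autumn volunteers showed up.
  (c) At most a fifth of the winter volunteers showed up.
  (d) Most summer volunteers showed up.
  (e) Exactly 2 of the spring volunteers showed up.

(a) pilot: |A| = 8, |A ∩ B| = 0; needs A ∩ B = ∅ (|A ∩ B| = 0) — true.
(b) autumn: |A| = 5, |A ∩ B| = 4; needs |A ∩ B| > 3 — true.
(c) winter: |A| = 7, |A ∩ B| = 1; needs |A ∩ B| / |A| ≤ 1/5 — true.
(d) summer: |A| = 6, |A ∩ B| = 4; needs |A ∩ B| > |A ∖ B| — true.
(e) spring: |A| = 8, |A ∩ B| = 2; needs |A ∩ B| = 2 — true.

5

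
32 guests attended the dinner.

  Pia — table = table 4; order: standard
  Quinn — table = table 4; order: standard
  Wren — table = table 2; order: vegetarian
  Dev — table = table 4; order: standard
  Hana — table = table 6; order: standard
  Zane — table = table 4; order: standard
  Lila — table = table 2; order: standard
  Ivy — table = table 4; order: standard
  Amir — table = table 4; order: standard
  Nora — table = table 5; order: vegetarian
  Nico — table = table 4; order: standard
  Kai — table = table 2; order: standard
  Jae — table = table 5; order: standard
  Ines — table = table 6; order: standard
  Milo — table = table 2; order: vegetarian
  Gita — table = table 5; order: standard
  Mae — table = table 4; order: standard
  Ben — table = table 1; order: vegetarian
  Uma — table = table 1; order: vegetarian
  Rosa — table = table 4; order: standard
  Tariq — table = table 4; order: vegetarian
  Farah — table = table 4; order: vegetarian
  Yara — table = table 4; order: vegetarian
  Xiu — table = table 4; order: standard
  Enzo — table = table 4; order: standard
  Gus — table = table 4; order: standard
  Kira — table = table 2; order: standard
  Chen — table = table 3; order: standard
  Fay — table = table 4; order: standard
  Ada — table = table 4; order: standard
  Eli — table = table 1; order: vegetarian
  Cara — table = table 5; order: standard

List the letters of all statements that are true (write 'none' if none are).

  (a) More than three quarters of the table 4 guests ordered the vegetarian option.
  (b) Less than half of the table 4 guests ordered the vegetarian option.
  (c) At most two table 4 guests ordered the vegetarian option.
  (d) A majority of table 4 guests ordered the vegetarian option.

|A| = 17, |A ∩ B| = 3, |A ∖ B| = 14.
(a) |A ∩ B| / |A| > 3/4: fails.
(b) |A ∩ B| < |A ∖ B|: holds.
(c) |A ∩ B| ≤ 2: fails.
(d) |A ∩ B| > |A ∖ B|: fails.

(b)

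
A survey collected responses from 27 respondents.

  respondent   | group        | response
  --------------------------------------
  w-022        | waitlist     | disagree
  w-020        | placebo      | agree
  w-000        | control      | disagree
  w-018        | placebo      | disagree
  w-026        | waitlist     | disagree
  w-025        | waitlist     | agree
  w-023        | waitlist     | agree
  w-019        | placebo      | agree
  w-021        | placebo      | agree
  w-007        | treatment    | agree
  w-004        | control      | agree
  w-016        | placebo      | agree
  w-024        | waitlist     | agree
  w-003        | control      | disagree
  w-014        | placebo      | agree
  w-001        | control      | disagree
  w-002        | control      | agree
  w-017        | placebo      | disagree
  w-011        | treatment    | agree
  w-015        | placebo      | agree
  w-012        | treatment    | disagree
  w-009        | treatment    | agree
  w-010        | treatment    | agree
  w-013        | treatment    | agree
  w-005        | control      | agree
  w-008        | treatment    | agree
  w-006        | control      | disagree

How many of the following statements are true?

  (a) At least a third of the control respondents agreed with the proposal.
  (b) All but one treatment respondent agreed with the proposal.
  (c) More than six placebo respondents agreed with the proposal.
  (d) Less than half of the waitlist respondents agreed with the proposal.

2

(a) control: |A| = 7, |A ∩ B| = 3; needs |A ∩ B| / |A| ≥ 1/3 — true.
(b) treatment: |A| = 7, |A ∩ B| = 6; needs |A ∖ B| = 1 — true.
(c) placebo: |A| = 8, |A ∩ B| = 6; needs |A ∩ B| > 6 — false.
(d) waitlist: |A| = 5, |A ∩ B| = 3; needs |A ∩ B| < |A ∖ B| — false.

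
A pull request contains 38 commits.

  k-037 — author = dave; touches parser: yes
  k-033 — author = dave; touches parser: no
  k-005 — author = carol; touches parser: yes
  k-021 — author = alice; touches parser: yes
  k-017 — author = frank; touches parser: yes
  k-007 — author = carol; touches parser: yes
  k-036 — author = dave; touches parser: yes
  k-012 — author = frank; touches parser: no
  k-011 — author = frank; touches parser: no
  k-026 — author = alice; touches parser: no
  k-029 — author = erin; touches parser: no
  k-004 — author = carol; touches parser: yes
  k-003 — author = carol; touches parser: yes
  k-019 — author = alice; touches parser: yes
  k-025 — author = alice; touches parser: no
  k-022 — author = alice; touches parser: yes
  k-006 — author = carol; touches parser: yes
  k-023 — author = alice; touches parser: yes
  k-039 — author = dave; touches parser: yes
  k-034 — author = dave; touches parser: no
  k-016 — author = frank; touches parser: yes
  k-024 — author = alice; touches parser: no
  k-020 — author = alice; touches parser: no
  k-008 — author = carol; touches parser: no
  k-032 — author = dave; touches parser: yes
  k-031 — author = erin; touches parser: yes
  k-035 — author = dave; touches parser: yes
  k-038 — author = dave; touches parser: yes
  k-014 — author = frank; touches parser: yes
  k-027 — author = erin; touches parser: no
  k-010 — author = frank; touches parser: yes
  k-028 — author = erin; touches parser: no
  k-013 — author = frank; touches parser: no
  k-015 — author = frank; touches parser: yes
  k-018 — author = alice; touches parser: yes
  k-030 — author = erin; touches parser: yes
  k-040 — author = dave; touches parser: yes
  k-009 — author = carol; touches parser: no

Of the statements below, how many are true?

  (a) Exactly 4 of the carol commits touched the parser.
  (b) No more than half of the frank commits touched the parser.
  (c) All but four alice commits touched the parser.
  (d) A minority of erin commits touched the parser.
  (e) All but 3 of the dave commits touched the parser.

(a) carol: |A| = 7, |A ∩ B| = 5; needs |A ∩ B| = 4 — false.
(b) frank: |A| = 8, |A ∩ B| = 5; needs |A ∩ B| ≤ |A ∖ B| — false.
(c) alice: |A| = 9, |A ∩ B| = 5; needs |A ∖ B| = 4 — true.
(d) erin: |A| = 5, |A ∩ B| = 2; needs |A ∩ B| < |A ∖ B| — true.
(e) dave: |A| = 9, |A ∩ B| = 7; needs |A ∖ B| = 3 — false.

2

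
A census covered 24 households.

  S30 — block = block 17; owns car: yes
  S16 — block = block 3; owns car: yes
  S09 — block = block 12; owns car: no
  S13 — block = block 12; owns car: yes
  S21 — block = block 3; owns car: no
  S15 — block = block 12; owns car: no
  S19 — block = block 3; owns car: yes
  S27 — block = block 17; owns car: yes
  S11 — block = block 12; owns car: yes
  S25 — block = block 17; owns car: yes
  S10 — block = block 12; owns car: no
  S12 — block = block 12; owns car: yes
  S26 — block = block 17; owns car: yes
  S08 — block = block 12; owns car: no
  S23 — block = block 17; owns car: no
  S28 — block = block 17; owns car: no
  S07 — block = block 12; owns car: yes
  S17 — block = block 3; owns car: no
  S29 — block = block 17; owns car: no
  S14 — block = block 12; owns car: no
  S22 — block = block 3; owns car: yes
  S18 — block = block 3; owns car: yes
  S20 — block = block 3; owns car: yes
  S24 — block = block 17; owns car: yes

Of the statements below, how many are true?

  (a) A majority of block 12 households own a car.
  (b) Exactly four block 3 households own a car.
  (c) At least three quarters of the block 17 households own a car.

0

(a) block 12: |A| = 9, |A ∩ B| = 4; needs |A ∩ B| > |A ∖ B| — false.
(b) block 3: |A| = 7, |A ∩ B| = 5; needs |A ∩ B| = 4 — false.
(c) block 17: |A| = 8, |A ∩ B| = 5; needs |A ∩ B| / |A| ≥ 3/4 — false.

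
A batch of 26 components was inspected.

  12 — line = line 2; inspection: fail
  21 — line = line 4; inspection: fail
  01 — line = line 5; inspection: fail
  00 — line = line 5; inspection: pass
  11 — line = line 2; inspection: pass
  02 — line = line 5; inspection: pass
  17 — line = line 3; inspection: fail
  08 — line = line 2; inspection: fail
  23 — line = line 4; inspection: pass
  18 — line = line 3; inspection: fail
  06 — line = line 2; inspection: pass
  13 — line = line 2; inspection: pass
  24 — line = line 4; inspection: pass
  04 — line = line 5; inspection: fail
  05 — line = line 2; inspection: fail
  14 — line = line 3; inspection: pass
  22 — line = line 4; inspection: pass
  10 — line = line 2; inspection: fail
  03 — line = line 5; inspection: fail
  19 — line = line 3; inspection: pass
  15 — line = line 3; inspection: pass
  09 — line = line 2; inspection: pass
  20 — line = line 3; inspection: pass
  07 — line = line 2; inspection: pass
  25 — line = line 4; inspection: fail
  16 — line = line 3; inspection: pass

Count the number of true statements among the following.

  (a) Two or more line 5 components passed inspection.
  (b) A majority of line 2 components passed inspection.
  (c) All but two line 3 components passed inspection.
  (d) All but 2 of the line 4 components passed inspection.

(a) line 5: |A| = 5, |A ∩ B| = 2; needs |A ∩ B| ≥ 2 — true.
(b) line 2: |A| = 9, |A ∩ B| = 5; needs |A ∩ B| > |A ∖ B| — true.
(c) line 3: |A| = 7, |A ∩ B| = 5; needs |A ∖ B| = 2 — true.
(d) line 4: |A| = 5, |A ∩ B| = 3; needs |A ∖ B| = 2 — true.

4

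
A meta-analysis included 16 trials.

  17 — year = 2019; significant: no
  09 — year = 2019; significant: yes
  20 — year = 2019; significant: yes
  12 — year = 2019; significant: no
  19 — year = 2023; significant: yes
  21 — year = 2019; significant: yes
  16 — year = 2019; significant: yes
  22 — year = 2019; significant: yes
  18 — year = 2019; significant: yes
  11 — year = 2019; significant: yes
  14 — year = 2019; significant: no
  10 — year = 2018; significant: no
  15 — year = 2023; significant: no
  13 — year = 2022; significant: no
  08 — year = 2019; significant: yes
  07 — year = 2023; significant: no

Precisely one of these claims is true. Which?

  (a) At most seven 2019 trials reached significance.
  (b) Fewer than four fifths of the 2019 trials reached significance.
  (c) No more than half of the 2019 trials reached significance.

|A| = 11, |A ∩ B| = 8, |A ∖ B| = 3.
(a) requires |A ∩ B| ≤ 7: false.
(b) requires |A ∩ B| / |A| < 4/5: true.
(c) requires |A ∩ B| ≤ |A ∖ B|: false.

(b)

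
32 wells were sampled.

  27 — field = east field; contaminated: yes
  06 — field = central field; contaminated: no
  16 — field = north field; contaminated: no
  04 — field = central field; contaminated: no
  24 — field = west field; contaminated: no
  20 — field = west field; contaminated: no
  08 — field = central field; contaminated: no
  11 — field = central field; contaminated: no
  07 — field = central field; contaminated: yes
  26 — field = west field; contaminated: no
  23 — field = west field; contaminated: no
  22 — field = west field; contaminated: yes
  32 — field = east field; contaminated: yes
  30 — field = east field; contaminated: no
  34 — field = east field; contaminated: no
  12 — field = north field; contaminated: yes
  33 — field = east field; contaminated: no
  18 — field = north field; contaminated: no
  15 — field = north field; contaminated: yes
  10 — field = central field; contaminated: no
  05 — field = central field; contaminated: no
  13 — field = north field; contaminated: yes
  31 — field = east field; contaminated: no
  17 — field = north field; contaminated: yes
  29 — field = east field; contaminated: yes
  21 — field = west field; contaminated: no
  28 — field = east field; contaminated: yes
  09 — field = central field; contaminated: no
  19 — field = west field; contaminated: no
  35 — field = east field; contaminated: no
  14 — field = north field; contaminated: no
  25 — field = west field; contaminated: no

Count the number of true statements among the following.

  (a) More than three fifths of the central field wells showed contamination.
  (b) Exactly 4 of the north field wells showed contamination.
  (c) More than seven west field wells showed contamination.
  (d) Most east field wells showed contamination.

(a) central field: |A| = 8, |A ∩ B| = 1; needs |A ∩ B| / |A| > 3/5 — false.
(b) north field: |A| = 7, |A ∩ B| = 4; needs |A ∩ B| = 4 — true.
(c) west field: |A| = 8, |A ∩ B| = 1; needs |A ∩ B| > 7 — false.
(d) east field: |A| = 9, |A ∩ B| = 4; needs |A ∩ B| > |A ∖ B| — false.

1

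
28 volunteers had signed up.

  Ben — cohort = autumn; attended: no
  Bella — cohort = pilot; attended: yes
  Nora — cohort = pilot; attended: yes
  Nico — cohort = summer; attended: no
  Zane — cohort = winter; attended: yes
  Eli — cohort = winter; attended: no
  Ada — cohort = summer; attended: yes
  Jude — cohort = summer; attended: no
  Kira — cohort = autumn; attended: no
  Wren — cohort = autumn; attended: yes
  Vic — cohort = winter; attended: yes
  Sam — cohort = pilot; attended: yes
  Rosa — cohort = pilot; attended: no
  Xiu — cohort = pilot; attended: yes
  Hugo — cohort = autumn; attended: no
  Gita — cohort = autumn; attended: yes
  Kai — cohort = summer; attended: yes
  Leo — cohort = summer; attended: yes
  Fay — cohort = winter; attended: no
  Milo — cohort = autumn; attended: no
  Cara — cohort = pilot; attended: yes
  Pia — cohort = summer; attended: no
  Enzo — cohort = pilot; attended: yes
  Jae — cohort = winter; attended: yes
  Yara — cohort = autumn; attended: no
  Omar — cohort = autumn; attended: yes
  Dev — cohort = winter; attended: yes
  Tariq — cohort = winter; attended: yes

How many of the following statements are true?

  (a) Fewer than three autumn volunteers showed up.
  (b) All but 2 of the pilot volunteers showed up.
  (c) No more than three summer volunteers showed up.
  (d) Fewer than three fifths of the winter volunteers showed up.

(a) autumn: |A| = 8, |A ∩ B| = 3; needs |A ∩ B| < 3 — false.
(b) pilot: |A| = 7, |A ∩ B| = 6; needs |A ∖ B| = 2 — false.
(c) summer: |A| = 6, |A ∩ B| = 3; needs |A ∩ B| ≤ 3 — true.
(d) winter: |A| = 7, |A ∩ B| = 5; needs |A ∩ B| / |A| < 3/5 — false.

1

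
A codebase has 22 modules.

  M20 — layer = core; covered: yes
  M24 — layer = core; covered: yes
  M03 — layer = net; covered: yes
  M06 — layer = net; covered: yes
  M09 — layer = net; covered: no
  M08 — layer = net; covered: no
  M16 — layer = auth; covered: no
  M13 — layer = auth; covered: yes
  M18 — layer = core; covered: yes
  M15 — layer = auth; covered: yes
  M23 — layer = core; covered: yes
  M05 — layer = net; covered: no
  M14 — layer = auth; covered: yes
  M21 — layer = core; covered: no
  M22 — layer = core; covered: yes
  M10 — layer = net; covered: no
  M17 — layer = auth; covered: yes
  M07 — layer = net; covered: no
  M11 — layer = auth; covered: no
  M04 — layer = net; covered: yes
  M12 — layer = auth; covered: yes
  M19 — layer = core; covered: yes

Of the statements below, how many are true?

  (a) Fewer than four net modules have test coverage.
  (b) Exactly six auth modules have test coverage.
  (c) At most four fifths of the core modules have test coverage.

(a) net: |A| = 8, |A ∩ B| = 3; needs |A ∩ B| < 4 — true.
(b) auth: |A| = 7, |A ∩ B| = 5; needs |A ∩ B| = 6 — false.
(c) core: |A| = 7, |A ∩ B| = 6; needs |A ∩ B| / |A| ≤ 4/5 — false.

1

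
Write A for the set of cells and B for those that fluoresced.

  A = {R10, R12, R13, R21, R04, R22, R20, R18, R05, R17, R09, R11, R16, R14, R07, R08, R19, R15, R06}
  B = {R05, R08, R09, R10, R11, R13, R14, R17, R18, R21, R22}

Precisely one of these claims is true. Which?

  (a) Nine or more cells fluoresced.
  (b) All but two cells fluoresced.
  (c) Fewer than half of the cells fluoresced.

|A| = 19, |A ∩ B| = 11, |A ∖ B| = 8.
(a) requires |A ∩ B| ≥ 9: true.
(b) requires |A ∖ B| = 2: false.
(c) requires |A ∩ B| < |A ∖ B|: false.

(a)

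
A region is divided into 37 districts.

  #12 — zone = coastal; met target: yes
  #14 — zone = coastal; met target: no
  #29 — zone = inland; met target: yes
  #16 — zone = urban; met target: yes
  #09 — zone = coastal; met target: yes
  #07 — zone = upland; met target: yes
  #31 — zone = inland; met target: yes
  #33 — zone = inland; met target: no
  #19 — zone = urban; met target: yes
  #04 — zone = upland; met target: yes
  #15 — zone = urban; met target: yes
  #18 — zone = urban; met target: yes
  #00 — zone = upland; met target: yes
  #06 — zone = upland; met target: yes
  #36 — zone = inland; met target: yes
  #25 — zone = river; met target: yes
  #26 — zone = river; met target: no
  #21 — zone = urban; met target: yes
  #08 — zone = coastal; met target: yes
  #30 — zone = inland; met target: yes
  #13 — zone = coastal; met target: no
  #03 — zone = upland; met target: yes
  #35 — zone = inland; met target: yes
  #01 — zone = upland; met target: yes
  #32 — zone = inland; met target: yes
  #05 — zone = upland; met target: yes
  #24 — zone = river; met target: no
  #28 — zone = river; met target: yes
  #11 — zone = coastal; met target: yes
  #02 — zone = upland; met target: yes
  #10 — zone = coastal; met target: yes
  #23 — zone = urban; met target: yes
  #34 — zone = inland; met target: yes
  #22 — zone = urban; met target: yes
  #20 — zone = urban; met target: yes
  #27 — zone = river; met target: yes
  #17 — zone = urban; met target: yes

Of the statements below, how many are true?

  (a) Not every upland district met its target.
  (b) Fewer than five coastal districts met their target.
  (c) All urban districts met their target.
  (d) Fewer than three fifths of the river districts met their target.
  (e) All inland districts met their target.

(a) upland: |A| = 8, |A ∩ B| = 8; needs A ⊄ B (|A ∖ B| ≥ 1) — false.
(b) coastal: |A| = 7, |A ∩ B| = 5; needs |A ∩ B| < 5 — false.
(c) urban: |A| = 9, |A ∩ B| = 9; needs A ⊆ B, i.e. every element of A is in B (|A ∖ B| = 0) — true.
(d) river: |A| = 5, |A ∩ B| = 3; needs |A ∩ B| / |A| < 3/5 — false.
(e) inland: |A| = 8, |A ∩ B| = 7; needs A ⊆ B, i.e. every element of A is in B (|A ∖ B| = 0) — false.

1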